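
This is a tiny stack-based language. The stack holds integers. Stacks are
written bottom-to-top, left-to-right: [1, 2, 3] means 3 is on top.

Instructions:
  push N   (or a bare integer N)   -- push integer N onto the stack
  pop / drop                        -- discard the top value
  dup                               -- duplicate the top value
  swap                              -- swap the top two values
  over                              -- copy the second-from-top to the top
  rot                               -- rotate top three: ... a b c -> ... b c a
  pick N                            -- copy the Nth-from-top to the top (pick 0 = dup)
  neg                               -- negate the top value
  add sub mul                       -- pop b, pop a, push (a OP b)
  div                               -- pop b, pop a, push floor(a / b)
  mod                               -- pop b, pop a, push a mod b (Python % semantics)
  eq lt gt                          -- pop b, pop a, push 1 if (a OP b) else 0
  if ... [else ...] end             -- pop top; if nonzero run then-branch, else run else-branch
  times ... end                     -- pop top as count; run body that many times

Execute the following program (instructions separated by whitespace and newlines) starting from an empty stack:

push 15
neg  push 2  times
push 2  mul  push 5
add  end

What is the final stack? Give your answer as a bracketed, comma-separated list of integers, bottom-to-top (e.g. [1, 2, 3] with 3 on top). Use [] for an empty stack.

After 'push 15': [15]
After 'neg': [-15]
After 'push 2': [-15, 2]
After 'times': [-15]
After 'push 2': [-15, 2]
After 'mul': [-30]
After 'push 5': [-30, 5]
After 'add': [-25]
After 'push 2': [-25, 2]
After 'mul': [-50]
After 'push 5': [-50, 5]
After 'add': [-45]

Answer: [-45]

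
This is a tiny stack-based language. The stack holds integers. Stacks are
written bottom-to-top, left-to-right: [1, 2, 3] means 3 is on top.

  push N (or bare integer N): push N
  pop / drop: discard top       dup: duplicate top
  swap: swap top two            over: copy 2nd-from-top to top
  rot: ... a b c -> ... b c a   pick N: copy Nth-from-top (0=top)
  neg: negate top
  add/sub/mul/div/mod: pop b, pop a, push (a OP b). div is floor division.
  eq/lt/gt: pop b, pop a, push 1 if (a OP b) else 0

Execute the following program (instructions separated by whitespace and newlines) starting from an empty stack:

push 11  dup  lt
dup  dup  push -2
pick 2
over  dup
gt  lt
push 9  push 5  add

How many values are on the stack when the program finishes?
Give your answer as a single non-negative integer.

After 'push 11': stack = [11] (depth 1)
After 'dup': stack = [11, 11] (depth 2)
After 'lt': stack = [0] (depth 1)
After 'dup': stack = [0, 0] (depth 2)
After 'dup': stack = [0, 0, 0] (depth 3)
After 'push -2': stack = [0, 0, 0, -2] (depth 4)
After 'pick 2': stack = [0, 0, 0, -2, 0] (depth 5)
After 'over': stack = [0, 0, 0, -2, 0, -2] (depth 6)
After 'dup': stack = [0, 0, 0, -2, 0, -2, -2] (depth 7)
After 'gt': stack = [0, 0, 0, -2, 0, 0] (depth 6)
After 'lt': stack = [0, 0, 0, -2, 0] (depth 5)
After 'push 9': stack = [0, 0, 0, -2, 0, 9] (depth 6)
After 'push 5': stack = [0, 0, 0, -2, 0, 9, 5] (depth 7)
After 'add': stack = [0, 0, 0, -2, 0, 14] (depth 6)

Answer: 6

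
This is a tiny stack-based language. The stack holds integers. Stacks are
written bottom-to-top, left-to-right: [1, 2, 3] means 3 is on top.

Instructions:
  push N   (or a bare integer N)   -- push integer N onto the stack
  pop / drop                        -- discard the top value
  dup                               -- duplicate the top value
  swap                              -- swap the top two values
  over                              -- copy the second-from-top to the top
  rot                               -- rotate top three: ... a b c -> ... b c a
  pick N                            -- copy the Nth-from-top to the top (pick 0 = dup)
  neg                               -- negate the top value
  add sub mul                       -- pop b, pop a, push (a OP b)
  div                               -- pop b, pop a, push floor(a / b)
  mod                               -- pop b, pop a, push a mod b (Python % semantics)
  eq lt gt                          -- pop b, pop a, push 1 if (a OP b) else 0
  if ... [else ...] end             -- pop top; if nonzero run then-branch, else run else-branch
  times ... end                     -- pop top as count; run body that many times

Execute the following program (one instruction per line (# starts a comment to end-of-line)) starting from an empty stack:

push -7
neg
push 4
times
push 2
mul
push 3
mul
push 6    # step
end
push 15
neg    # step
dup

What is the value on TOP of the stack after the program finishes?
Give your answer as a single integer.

Answer: -15

Derivation:
After 'push -7': [-7]
After 'neg': [7]
After 'push 4': [7, 4]
After 'times': [7]
After 'push 2': [7, 2]
After 'mul': [14]
After 'push 3': [14, 3]
After 'mul': [42]
After 'push 6': [42, 6]
After 'push 2': [42, 6, 2]
  ...
After 'mul': [42, 36, 36]
After 'push 6': [42, 36, 36, 6]
After 'push 2': [42, 36, 36, 6, 2]
After 'mul': [42, 36, 36, 12]
After 'push 3': [42, 36, 36, 12, 3]
After 'mul': [42, 36, 36, 36]
After 'push 6': [42, 36, 36, 36, 6]
After 'push 15': [42, 36, 36, 36, 6, 15]
After 'neg': [42, 36, 36, 36, 6, -15]
After 'dup': [42, 36, 36, 36, 6, -15, -15]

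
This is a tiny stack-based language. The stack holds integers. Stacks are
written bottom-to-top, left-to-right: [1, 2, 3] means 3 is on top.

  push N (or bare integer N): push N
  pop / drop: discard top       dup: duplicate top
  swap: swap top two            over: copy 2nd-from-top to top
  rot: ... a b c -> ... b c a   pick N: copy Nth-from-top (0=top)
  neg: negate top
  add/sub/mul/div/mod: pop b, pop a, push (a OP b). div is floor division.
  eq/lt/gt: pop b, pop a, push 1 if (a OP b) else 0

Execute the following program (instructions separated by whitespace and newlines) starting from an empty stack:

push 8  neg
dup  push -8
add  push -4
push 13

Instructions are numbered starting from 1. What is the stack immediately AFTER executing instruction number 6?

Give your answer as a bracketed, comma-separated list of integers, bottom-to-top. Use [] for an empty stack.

Answer: [-8, -16, -4]

Derivation:
Step 1 ('push 8'): [8]
Step 2 ('neg'): [-8]
Step 3 ('dup'): [-8, -8]
Step 4 ('push -8'): [-8, -8, -8]
Step 5 ('add'): [-8, -16]
Step 6 ('push -4'): [-8, -16, -4]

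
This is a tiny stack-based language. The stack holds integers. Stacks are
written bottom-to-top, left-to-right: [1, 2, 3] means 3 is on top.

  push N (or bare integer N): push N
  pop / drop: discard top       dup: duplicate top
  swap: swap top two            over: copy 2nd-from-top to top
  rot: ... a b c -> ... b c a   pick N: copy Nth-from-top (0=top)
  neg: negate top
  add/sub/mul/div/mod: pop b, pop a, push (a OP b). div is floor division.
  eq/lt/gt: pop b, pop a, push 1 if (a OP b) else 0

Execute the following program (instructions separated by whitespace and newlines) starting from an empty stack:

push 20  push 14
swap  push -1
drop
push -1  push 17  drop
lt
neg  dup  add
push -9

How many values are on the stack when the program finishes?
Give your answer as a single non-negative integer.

Answer: 3

Derivation:
After 'push 20': stack = [20] (depth 1)
After 'push 14': stack = [20, 14] (depth 2)
After 'swap': stack = [14, 20] (depth 2)
After 'push -1': stack = [14, 20, -1] (depth 3)
After 'drop': stack = [14, 20] (depth 2)
After 'push -1': stack = [14, 20, -1] (depth 3)
After 'push 17': stack = [14, 20, -1, 17] (depth 4)
After 'drop': stack = [14, 20, -1] (depth 3)
After 'lt': stack = [14, 0] (depth 2)
After 'neg': stack = [14, 0] (depth 2)
After 'dup': stack = [14, 0, 0] (depth 3)
After 'add': stack = [14, 0] (depth 2)
After 'push -9': stack = [14, 0, -9] (depth 3)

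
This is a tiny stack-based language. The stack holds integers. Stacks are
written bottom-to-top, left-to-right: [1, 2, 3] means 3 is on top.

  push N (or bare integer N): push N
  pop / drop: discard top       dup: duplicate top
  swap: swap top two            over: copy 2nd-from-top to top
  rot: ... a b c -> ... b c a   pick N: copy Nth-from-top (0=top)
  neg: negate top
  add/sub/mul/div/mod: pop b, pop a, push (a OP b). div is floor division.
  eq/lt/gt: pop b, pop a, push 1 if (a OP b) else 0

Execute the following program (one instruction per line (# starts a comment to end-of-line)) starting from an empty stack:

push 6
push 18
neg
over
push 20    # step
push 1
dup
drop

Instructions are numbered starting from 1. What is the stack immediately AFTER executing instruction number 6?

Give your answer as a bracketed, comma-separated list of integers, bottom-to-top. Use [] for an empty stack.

Answer: [6, -18, 6, 20, 1]

Derivation:
Step 1 ('push 6'): [6]
Step 2 ('push 18'): [6, 18]
Step 3 ('neg'): [6, -18]
Step 4 ('over'): [6, -18, 6]
Step 5 ('push 20'): [6, -18, 6, 20]
Step 6 ('push 1'): [6, -18, 6, 20, 1]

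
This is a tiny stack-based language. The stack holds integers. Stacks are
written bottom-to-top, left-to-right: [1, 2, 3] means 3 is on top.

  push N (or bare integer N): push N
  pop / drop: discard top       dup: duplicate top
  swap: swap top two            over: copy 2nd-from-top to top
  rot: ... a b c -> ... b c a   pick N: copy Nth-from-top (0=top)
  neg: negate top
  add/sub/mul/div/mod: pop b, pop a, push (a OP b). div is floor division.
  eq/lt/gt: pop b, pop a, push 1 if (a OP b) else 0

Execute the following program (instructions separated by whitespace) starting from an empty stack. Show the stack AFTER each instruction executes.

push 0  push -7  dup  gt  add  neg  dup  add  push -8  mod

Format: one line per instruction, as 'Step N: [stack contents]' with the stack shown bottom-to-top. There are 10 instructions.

Step 1: [0]
Step 2: [0, -7]
Step 3: [0, -7, -7]
Step 4: [0, 0]
Step 5: [0]
Step 6: [0]
Step 7: [0, 0]
Step 8: [0]
Step 9: [0, -8]
Step 10: [0]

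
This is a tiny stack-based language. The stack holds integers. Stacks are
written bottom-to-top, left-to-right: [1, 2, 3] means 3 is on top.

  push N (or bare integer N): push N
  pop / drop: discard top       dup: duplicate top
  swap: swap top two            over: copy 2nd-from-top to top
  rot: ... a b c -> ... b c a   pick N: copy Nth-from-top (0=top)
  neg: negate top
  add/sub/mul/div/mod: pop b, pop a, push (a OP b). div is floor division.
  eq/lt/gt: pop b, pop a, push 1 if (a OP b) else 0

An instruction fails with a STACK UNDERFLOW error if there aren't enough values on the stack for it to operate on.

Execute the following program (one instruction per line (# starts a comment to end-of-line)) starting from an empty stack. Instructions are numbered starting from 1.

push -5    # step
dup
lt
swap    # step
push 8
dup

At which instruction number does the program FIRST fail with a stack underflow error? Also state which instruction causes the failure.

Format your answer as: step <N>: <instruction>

Answer: step 4: swap

Derivation:
Step 1 ('push -5'): stack = [-5], depth = 1
Step 2 ('dup'): stack = [-5, -5], depth = 2
Step 3 ('lt'): stack = [0], depth = 1
Step 4 ('swap'): needs 2 value(s) but depth is 1 — STACK UNDERFLOW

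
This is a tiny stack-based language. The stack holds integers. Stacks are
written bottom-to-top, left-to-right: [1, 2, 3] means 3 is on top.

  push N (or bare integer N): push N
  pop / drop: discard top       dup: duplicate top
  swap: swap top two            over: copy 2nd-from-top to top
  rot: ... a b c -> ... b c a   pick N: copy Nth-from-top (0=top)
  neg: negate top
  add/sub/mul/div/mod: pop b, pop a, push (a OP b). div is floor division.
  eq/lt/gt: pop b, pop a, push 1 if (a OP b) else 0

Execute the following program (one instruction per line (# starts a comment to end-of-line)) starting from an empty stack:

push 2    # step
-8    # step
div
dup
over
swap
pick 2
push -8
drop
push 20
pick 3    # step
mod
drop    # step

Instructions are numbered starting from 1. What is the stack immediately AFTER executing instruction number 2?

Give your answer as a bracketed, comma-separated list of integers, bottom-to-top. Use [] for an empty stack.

Step 1 ('push 2'): [2]
Step 2 ('-8'): [2, -8]

Answer: [2, -8]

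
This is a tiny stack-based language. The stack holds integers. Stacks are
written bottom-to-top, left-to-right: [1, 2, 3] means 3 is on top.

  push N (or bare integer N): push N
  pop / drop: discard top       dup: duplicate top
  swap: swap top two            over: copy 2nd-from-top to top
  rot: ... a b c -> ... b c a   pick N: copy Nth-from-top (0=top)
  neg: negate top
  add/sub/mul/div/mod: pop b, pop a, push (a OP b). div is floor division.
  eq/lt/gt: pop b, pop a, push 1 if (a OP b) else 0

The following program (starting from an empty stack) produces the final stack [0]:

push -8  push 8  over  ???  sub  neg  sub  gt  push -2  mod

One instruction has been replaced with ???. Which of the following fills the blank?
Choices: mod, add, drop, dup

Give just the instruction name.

Answer: dup

Derivation:
Stack before ???: [-8, 8, -8]
Stack after ???:  [-8, 8, -8, -8]
Checking each choice:
  mod: stack underflow (need 2, have 1)
  add: stack underflow (need 2, have 1)
  drop: stack underflow (need 2, have 1)
  dup: MATCH


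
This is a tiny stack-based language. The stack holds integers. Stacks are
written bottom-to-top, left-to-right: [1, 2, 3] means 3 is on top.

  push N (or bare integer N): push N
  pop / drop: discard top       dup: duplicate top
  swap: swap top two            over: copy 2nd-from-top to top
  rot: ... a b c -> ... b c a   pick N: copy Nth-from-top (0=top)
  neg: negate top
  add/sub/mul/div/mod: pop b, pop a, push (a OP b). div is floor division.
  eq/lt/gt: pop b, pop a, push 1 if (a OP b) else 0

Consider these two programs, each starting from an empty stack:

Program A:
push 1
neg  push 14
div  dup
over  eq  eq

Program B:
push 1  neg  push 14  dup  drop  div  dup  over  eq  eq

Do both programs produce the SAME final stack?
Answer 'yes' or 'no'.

Program A trace:
  After 'push 1': [1]
  After 'neg': [-1]
  After 'push 14': [-1, 14]
  After 'div': [-1]
  After 'dup': [-1, -1]
  After 'over': [-1, -1, -1]
  After 'eq': [-1, 1]
  After 'eq': [0]
Program A final stack: [0]

Program B trace:
  After 'push 1': [1]
  After 'neg': [-1]
  After 'push 14': [-1, 14]
  After 'dup': [-1, 14, 14]
  After 'drop': [-1, 14]
  After 'div': [-1]
  After 'dup': [-1, -1]
  After 'over': [-1, -1, -1]
  After 'eq': [-1, 1]
  After 'eq': [0]
Program B final stack: [0]
Same: yes

Answer: yes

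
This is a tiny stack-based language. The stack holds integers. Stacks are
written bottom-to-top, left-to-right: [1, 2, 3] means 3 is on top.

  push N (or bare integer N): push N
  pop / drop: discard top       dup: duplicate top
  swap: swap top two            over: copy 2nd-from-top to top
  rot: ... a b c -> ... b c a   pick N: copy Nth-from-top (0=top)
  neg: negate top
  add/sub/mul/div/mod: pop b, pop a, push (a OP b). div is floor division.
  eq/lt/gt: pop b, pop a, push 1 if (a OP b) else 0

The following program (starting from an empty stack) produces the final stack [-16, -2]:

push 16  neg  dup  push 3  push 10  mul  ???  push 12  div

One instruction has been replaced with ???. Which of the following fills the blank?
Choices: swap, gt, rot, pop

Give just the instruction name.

Stack before ???: [-16, -16, 30]
Stack after ???:  [-16, -16]
Checking each choice:
  swap: produces [-16, 30, -2]
  gt: produces [-16, 0]
  rot: produces [-16, 30, -2]
  pop: MATCH


Answer: pop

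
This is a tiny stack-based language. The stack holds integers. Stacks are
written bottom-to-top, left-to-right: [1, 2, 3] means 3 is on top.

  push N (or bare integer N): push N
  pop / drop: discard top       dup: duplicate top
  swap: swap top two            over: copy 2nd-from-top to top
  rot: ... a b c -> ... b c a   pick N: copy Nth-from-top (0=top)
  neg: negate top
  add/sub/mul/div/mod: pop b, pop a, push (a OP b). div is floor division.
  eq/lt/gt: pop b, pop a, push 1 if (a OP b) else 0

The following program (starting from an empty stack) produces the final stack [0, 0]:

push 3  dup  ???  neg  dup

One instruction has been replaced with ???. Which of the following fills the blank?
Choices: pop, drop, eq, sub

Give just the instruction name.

Answer: sub

Derivation:
Stack before ???: [3, 3]
Stack after ???:  [0]
Checking each choice:
  pop: produces [-3, -3]
  drop: produces [-3, -3]
  eq: produces [-1, -1]
  sub: MATCH


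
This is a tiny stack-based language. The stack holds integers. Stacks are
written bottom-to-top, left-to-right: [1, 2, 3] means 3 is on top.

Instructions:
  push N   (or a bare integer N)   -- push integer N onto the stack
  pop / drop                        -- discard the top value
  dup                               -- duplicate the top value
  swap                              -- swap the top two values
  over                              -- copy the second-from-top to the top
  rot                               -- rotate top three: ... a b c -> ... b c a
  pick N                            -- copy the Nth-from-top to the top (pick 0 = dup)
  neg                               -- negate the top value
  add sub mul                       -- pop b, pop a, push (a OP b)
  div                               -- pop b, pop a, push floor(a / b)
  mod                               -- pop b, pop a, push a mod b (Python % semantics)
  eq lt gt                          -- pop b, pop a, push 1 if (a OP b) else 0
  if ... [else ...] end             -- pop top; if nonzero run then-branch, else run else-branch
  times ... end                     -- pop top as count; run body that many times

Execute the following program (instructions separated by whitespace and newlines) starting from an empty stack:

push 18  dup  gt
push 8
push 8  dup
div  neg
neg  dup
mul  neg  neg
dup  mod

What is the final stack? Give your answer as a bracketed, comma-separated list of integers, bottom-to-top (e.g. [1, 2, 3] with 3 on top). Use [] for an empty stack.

After 'push 18': [18]
After 'dup': [18, 18]
After 'gt': [0]
After 'push 8': [0, 8]
After 'push 8': [0, 8, 8]
After 'dup': [0, 8, 8, 8]
After 'div': [0, 8, 1]
After 'neg': [0, 8, -1]
After 'neg': [0, 8, 1]
After 'dup': [0, 8, 1, 1]
After 'mul': [0, 8, 1]
After 'neg': [0, 8, -1]
After 'neg': [0, 8, 1]
After 'dup': [0, 8, 1, 1]
After 'mod': [0, 8, 0]

Answer: [0, 8, 0]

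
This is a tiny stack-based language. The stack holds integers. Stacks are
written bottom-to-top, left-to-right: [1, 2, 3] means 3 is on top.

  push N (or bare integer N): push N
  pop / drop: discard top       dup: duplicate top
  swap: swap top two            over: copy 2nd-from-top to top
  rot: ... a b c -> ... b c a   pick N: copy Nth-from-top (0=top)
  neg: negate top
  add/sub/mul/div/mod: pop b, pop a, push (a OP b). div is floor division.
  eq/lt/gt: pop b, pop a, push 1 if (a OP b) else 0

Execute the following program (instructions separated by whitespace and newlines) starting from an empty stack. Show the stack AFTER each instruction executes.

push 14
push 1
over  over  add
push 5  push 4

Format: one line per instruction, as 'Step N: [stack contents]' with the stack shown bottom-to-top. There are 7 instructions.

Step 1: [14]
Step 2: [14, 1]
Step 3: [14, 1, 14]
Step 4: [14, 1, 14, 1]
Step 5: [14, 1, 15]
Step 6: [14, 1, 15, 5]
Step 7: [14, 1, 15, 5, 4]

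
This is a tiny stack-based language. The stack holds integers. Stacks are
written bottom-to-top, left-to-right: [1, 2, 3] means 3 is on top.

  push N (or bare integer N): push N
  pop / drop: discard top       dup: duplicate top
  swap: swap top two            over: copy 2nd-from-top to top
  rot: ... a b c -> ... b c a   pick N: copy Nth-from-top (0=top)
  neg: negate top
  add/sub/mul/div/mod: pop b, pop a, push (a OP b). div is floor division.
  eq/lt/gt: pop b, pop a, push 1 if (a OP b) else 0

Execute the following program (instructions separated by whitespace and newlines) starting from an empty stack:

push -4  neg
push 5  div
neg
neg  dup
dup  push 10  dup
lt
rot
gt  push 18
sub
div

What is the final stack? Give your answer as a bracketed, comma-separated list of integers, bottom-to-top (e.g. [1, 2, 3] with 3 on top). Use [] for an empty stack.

Answer: [0, 0]

Derivation:
After 'push -4': [-4]
After 'neg': [4]
After 'push 5': [4, 5]
After 'div': [0]
After 'neg': [0]
After 'neg': [0]
After 'dup': [0, 0]
After 'dup': [0, 0, 0]
After 'push 10': [0, 0, 0, 10]
After 'dup': [0, 0, 0, 10, 10]
After 'lt': [0, 0, 0, 0]
After 'rot': [0, 0, 0, 0]
After 'gt': [0, 0, 0]
After 'push 18': [0, 0, 0, 18]
After 'sub': [0, 0, -18]
After 'div': [0, 0]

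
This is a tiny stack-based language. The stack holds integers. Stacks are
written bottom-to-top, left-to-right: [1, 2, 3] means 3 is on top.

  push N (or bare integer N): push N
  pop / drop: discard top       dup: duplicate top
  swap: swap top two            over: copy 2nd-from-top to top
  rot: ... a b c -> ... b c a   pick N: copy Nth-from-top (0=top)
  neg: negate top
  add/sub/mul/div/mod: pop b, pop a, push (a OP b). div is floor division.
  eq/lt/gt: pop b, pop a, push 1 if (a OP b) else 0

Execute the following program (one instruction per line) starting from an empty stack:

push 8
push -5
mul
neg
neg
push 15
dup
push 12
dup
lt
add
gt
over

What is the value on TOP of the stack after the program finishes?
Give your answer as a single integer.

Answer: -40

Derivation:
After 'push 8': [8]
After 'push -5': [8, -5]
After 'mul': [-40]
After 'neg': [40]
After 'neg': [-40]
After 'push 15': [-40, 15]
After 'dup': [-40, 15, 15]
After 'push 12': [-40, 15, 15, 12]
After 'dup': [-40, 15, 15, 12, 12]
After 'lt': [-40, 15, 15, 0]
After 'add': [-40, 15, 15]
After 'gt': [-40, 0]
After 'over': [-40, 0, -40]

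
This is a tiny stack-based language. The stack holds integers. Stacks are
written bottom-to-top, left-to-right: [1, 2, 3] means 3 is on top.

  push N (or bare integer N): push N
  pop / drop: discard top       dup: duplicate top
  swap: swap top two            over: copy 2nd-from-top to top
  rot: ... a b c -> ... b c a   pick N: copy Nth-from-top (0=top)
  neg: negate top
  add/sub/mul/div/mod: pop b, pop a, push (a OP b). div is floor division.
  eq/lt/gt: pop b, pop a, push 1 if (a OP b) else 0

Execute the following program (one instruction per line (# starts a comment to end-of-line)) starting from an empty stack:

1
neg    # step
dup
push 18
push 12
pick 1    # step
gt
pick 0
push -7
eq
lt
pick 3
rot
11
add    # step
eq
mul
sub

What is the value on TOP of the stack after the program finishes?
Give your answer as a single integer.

Answer: -1

Derivation:
After 'push 1': [1]
After 'neg': [-1]
After 'dup': [-1, -1]
After 'push 18': [-1, -1, 18]
After 'push 12': [-1, -1, 18, 12]
After 'pick 1': [-1, -1, 18, 12, 18]
After 'gt': [-1, -1, 18, 0]
After 'pick 0': [-1, -1, 18, 0, 0]
After 'push -7': [-1, -1, 18, 0, 0, -7]
After 'eq': [-1, -1, 18, 0, 0]
After 'lt': [-1, -1, 18, 0]
After 'pick 3': [-1, -1, 18, 0, -1]
After 'rot': [-1, -1, 0, -1, 18]
After 'push 11': [-1, -1, 0, -1, 18, 11]
After 'add': [-1, -1, 0, -1, 29]
After 'eq': [-1, -1, 0, 0]
After 'mul': [-1, -1, 0]
After 'sub': [-1, -1]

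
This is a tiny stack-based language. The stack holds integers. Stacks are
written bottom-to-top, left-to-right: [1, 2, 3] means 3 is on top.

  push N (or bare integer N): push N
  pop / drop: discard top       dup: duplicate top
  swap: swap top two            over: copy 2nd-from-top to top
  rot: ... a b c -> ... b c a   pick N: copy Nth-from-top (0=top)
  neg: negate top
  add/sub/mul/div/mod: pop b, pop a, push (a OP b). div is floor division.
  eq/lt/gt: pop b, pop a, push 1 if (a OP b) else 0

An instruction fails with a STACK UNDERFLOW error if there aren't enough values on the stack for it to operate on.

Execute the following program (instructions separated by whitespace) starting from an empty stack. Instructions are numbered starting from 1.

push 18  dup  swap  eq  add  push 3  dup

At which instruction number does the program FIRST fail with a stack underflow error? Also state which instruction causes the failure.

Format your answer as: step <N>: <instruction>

Step 1 ('push 18'): stack = [18], depth = 1
Step 2 ('dup'): stack = [18, 18], depth = 2
Step 3 ('swap'): stack = [18, 18], depth = 2
Step 4 ('eq'): stack = [1], depth = 1
Step 5 ('add'): needs 2 value(s) but depth is 1 — STACK UNDERFLOW

Answer: step 5: add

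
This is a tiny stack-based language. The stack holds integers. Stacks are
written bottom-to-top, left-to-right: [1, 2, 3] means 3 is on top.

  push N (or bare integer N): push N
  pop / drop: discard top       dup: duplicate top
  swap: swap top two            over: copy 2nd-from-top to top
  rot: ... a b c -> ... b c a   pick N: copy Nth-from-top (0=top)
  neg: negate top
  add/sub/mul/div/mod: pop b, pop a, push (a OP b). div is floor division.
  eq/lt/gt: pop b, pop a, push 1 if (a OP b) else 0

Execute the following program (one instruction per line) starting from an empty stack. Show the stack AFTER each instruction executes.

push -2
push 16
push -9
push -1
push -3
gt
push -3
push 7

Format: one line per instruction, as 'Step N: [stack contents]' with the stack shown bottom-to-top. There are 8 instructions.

Step 1: [-2]
Step 2: [-2, 16]
Step 3: [-2, 16, -9]
Step 4: [-2, 16, -9, -1]
Step 5: [-2, 16, -9, -1, -3]
Step 6: [-2, 16, -9, 1]
Step 7: [-2, 16, -9, 1, -3]
Step 8: [-2, 16, -9, 1, -3, 7]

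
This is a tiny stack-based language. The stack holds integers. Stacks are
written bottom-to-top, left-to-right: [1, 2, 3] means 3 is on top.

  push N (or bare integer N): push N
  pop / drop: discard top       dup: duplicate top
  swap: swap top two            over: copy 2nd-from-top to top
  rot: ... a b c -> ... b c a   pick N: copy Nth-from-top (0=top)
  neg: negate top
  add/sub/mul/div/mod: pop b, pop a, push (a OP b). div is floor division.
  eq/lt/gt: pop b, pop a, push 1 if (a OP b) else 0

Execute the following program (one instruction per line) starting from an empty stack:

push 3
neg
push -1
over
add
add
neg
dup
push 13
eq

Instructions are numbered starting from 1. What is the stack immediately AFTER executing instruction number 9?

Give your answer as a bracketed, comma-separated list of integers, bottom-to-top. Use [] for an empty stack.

Step 1 ('push 3'): [3]
Step 2 ('neg'): [-3]
Step 3 ('push -1'): [-3, -1]
Step 4 ('over'): [-3, -1, -3]
Step 5 ('add'): [-3, -4]
Step 6 ('add'): [-7]
Step 7 ('neg'): [7]
Step 8 ('dup'): [7, 7]
Step 9 ('push 13'): [7, 7, 13]

Answer: [7, 7, 13]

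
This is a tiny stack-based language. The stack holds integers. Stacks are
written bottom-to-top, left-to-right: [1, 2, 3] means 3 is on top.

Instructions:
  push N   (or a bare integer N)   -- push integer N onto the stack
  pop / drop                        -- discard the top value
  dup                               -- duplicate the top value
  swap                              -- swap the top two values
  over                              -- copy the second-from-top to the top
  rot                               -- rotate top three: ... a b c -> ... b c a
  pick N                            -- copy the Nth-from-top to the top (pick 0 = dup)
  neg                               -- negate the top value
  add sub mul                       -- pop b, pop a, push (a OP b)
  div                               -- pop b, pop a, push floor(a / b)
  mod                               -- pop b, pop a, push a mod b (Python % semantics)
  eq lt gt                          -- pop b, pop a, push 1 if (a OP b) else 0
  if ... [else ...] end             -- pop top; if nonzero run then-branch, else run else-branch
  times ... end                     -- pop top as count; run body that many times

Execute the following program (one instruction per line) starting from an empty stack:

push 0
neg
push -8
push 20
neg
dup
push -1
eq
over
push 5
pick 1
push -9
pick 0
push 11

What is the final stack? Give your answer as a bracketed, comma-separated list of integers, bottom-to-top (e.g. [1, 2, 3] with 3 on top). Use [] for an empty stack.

After 'push 0': [0]
After 'neg': [0]
After 'push -8': [0, -8]
After 'push 20': [0, -8, 20]
After 'neg': [0, -8, -20]
After 'dup': [0, -8, -20, -20]
After 'push -1': [0, -8, -20, -20, -1]
After 'eq': [0, -8, -20, 0]
After 'over': [0, -8, -20, 0, -20]
After 'push 5': [0, -8, -20, 0, -20, 5]
After 'pick 1': [0, -8, -20, 0, -20, 5, -20]
After 'push -9': [0, -8, -20, 0, -20, 5, -20, -9]
After 'pick 0': [0, -8, -20, 0, -20, 5, -20, -9, -9]
After 'push 11': [0, -8, -20, 0, -20, 5, -20, -9, -9, 11]

Answer: [0, -8, -20, 0, -20, 5, -20, -9, -9, 11]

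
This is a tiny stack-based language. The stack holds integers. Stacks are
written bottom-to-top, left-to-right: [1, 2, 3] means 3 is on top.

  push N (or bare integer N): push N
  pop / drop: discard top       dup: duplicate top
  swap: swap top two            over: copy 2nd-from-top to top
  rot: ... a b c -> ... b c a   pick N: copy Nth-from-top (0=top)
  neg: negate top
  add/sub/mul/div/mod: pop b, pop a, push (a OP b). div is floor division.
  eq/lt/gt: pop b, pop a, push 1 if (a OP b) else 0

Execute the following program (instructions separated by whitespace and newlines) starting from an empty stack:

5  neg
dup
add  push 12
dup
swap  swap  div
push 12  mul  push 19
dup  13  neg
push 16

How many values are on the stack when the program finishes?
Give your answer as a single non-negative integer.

Answer: 6

Derivation:
After 'push 5': stack = [5] (depth 1)
After 'neg': stack = [-5] (depth 1)
After 'dup': stack = [-5, -5] (depth 2)
After 'add': stack = [-10] (depth 1)
After 'push 12': stack = [-10, 12] (depth 2)
After 'dup': stack = [-10, 12, 12] (depth 3)
After 'swap': stack = [-10, 12, 12] (depth 3)
After 'swap': stack = [-10, 12, 12] (depth 3)
After 'div': stack = [-10, 1] (depth 2)
After 'push 12': stack = [-10, 1, 12] (depth 3)
After 'mul': stack = [-10, 12] (depth 2)
After 'push 19': stack = [-10, 12, 19] (depth 3)
After 'dup': stack = [-10, 12, 19, 19] (depth 4)
After 'push 13': stack = [-10, 12, 19, 19, 13] (depth 5)
After 'neg': stack = [-10, 12, 19, 19, -13] (depth 5)
After 'push 16': stack = [-10, 12, 19, 19, -13, 16] (depth 6)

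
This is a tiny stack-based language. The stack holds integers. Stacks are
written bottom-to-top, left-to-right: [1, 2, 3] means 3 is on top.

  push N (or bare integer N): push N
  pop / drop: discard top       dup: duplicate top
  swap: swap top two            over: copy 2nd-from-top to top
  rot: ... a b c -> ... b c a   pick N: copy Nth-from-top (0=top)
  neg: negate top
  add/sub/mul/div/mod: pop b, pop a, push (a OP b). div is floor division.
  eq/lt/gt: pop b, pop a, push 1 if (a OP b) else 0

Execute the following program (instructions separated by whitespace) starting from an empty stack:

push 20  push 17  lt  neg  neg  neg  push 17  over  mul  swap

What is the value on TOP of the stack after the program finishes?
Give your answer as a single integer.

Answer: 0

Derivation:
After 'push 20': [20]
After 'push 17': [20, 17]
After 'lt': [0]
After 'neg': [0]
After 'neg': [0]
After 'neg': [0]
After 'push 17': [0, 17]
After 'over': [0, 17, 0]
After 'mul': [0, 0]
After 'swap': [0, 0]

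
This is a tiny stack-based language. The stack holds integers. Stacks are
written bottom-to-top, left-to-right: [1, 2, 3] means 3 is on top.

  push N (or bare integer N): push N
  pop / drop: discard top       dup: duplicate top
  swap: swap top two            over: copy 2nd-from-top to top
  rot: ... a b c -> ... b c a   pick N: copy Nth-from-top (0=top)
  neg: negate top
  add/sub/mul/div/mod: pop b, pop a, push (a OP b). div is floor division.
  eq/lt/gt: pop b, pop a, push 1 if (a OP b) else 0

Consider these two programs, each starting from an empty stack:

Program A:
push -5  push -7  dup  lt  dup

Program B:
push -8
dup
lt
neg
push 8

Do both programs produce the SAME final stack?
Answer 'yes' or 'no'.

Program A trace:
  After 'push -5': [-5]
  After 'push -7': [-5, -7]
  After 'dup': [-5, -7, -7]
  After 'lt': [-5, 0]
  After 'dup': [-5, 0, 0]
Program A final stack: [-5, 0, 0]

Program B trace:
  After 'push -8': [-8]
  After 'dup': [-8, -8]
  After 'lt': [0]
  After 'neg': [0]
  After 'push 8': [0, 8]
Program B final stack: [0, 8]
Same: no

Answer: no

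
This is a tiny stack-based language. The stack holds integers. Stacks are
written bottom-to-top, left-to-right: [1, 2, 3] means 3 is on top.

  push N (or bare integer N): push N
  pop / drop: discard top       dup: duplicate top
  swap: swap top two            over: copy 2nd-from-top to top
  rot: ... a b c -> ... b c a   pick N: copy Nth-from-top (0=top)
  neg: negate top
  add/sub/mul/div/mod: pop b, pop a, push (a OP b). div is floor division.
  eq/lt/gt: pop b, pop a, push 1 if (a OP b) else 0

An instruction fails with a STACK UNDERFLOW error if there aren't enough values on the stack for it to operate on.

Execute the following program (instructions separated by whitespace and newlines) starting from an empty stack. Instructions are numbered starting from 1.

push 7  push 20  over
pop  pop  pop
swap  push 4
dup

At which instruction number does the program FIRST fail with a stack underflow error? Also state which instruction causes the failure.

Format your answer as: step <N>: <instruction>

Answer: step 7: swap

Derivation:
Step 1 ('push 7'): stack = [7], depth = 1
Step 2 ('push 20'): stack = [7, 20], depth = 2
Step 3 ('over'): stack = [7, 20, 7], depth = 3
Step 4 ('pop'): stack = [7, 20], depth = 2
Step 5 ('pop'): stack = [7], depth = 1
Step 6 ('pop'): stack = [], depth = 0
Step 7 ('swap'): needs 2 value(s) but depth is 0 — STACK UNDERFLOW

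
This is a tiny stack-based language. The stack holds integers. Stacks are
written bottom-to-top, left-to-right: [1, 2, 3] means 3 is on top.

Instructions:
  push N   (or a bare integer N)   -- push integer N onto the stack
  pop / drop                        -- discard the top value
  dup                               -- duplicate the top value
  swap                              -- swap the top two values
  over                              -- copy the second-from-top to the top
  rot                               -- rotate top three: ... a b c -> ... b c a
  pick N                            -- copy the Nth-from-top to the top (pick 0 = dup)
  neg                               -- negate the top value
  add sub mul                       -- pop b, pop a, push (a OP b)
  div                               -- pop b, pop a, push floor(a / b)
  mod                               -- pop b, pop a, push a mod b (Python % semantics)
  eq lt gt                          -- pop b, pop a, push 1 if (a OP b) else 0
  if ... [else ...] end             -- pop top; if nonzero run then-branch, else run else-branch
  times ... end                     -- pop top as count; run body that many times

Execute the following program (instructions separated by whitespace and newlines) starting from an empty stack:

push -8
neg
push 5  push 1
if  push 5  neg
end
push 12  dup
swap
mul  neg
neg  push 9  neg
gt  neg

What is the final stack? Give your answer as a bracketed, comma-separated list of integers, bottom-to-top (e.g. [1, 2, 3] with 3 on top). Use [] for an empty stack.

Answer: [8, 5, -5, -1]

Derivation:
After 'push -8': [-8]
After 'neg': [8]
After 'push 5': [8, 5]
After 'push 1': [8, 5, 1]
After 'if': [8, 5]
After 'push 5': [8, 5, 5]
After 'neg': [8, 5, -5]
After 'push 12': [8, 5, -5, 12]
After 'dup': [8, 5, -5, 12, 12]
After 'swap': [8, 5, -5, 12, 12]
After 'mul': [8, 5, -5, 144]
After 'neg': [8, 5, -5, -144]
After 'neg': [8, 5, -5, 144]
After 'push 9': [8, 5, -5, 144, 9]
After 'neg': [8, 5, -5, 144, -9]
After 'gt': [8, 5, -5, 1]
After 'neg': [8, 5, -5, -1]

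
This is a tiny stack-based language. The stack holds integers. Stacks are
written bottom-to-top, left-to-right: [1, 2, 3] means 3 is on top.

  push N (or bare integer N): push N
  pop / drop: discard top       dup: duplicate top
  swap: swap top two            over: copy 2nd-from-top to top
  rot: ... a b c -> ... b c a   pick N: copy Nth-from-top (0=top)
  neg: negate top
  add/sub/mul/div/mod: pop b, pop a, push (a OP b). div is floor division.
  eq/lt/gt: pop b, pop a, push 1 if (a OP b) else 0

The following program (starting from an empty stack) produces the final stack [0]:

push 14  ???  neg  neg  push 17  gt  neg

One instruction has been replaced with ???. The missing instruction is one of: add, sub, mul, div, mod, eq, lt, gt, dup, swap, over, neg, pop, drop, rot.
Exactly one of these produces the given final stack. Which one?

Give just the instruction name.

Stack before ???: [14]
Stack after ???:  [-14]
The instruction that transforms [14] -> [-14] is: neg

Answer: neg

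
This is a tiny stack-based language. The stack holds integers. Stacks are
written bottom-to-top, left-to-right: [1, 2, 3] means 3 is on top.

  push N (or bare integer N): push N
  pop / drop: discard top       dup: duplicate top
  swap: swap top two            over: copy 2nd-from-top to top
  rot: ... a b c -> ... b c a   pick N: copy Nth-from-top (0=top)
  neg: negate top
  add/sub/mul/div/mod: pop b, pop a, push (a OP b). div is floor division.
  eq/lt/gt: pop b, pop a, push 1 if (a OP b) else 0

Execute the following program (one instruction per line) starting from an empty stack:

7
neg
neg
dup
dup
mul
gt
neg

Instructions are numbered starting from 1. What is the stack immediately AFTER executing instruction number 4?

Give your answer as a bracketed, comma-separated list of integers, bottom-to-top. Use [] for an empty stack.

Answer: [7, 7]

Derivation:
Step 1 ('7'): [7]
Step 2 ('neg'): [-7]
Step 3 ('neg'): [7]
Step 4 ('dup'): [7, 7]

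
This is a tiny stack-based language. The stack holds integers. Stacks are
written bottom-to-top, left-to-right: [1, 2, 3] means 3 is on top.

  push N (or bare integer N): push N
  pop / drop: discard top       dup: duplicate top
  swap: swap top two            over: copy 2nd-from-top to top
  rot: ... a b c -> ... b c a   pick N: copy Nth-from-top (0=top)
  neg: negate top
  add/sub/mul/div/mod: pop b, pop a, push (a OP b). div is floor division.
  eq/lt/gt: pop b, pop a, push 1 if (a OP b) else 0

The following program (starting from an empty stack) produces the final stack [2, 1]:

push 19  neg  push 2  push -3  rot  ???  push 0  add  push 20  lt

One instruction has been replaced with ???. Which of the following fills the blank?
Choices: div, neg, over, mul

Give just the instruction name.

Answer: div

Derivation:
Stack before ???: [2, -3, -19]
Stack after ???:  [2, 0]
Checking each choice:
  div: MATCH
  neg: produces [2, -3, 1]
  over: produces [2, -3, -19, 1]
  mul: produces [2, 0]


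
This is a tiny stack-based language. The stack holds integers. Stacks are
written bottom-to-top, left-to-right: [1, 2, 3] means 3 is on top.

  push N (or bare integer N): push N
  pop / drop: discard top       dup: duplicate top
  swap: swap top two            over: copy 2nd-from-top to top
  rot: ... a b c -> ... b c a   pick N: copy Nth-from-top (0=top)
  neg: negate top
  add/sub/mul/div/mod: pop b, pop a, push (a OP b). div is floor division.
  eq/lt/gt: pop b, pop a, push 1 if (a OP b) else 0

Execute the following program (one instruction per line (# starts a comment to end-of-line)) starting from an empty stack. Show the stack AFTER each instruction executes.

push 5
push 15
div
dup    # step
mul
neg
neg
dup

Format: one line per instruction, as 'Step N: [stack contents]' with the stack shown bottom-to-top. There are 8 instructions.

Step 1: [5]
Step 2: [5, 15]
Step 3: [0]
Step 4: [0, 0]
Step 5: [0]
Step 6: [0]
Step 7: [0]
Step 8: [0, 0]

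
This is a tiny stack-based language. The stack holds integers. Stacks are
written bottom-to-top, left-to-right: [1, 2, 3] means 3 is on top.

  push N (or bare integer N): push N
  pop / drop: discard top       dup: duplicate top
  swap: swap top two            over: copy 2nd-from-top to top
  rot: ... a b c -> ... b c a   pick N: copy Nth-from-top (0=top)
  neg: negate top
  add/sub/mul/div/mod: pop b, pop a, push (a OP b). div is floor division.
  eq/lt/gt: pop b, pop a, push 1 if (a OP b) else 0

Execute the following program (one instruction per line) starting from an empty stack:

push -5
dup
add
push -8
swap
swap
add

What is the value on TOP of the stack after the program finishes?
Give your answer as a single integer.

After 'push -5': [-5]
After 'dup': [-5, -5]
After 'add': [-10]
After 'push -8': [-10, -8]
After 'swap': [-8, -10]
After 'swap': [-10, -8]
After 'add': [-18]

Answer: -18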